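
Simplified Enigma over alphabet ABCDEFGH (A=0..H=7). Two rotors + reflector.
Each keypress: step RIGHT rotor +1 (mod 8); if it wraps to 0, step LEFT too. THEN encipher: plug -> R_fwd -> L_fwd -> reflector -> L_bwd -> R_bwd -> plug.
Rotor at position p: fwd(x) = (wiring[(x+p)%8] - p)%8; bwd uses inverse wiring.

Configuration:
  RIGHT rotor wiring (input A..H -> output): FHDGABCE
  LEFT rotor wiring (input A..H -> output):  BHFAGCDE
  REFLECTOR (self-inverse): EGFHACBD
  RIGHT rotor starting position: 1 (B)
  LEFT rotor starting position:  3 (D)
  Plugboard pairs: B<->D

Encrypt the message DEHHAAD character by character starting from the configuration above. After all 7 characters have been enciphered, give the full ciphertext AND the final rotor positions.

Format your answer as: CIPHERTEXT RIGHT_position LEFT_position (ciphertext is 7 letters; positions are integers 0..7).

Answer: HFEFEBC 0 4

Derivation:
Char 1 ('D'): step: R->2, L=3; D->plug->B->R->E->L->B->refl->G->L'->F->R'->H->plug->H
Char 2 ('E'): step: R->3, L=3; E->plug->E->R->B->L->D->refl->H->L'->C->R'->F->plug->F
Char 3 ('H'): step: R->4, L=3; H->plug->H->R->C->L->H->refl->D->L'->B->R'->E->plug->E
Char 4 ('H'): step: R->5, L=3; H->plug->H->R->D->L->A->refl->E->L'->G->R'->F->plug->F
Char 5 ('A'): step: R->6, L=3; A->plug->A->R->E->L->B->refl->G->L'->F->R'->E->plug->E
Char 6 ('A'): step: R->7, L=3; A->plug->A->R->F->L->G->refl->B->L'->E->R'->D->plug->B
Char 7 ('D'): step: R->0, L->4 (L advanced); D->plug->B->R->H->L->E->refl->A->L'->D->R'->C->plug->C
Final: ciphertext=HFEFEBC, RIGHT=0, LEFT=4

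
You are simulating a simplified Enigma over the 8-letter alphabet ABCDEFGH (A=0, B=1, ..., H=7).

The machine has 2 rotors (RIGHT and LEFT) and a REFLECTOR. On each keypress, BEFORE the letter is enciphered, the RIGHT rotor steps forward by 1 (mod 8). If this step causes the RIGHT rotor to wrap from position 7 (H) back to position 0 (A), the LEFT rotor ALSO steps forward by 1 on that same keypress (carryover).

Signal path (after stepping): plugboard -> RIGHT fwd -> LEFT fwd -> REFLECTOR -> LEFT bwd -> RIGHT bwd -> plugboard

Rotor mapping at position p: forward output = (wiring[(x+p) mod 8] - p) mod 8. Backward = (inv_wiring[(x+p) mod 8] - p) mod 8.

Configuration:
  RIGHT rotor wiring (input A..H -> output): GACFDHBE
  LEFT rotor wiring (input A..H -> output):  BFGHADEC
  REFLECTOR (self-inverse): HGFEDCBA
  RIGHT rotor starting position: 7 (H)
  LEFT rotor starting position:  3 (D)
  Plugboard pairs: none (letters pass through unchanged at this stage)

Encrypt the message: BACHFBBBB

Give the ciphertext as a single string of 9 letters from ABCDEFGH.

Char 1 ('B'): step: R->0, L->4 (L advanced); B->plug->B->R->A->L->E->refl->D->L'->H->R'->F->plug->F
Char 2 ('A'): step: R->1, L=4; A->plug->A->R->H->L->D->refl->E->L'->A->R'->F->plug->F
Char 3 ('C'): step: R->2, L=4; C->plug->C->R->B->L->H->refl->A->L'->C->R'->F->plug->F
Char 4 ('H'): step: R->3, L=4; H->plug->H->R->H->L->D->refl->E->L'->A->R'->B->plug->B
Char 5 ('F'): step: R->4, L=4; F->plug->F->R->E->L->F->refl->C->L'->G->R'->G->plug->G
Char 6 ('B'): step: R->5, L=4; B->plug->B->R->E->L->F->refl->C->L'->G->R'->H->plug->H
Char 7 ('B'): step: R->6, L=4; B->plug->B->R->G->L->C->refl->F->L'->E->R'->E->plug->E
Char 8 ('B'): step: R->7, L=4; B->plug->B->R->H->L->D->refl->E->L'->A->R'->G->plug->G
Char 9 ('B'): step: R->0, L->5 (L advanced); B->plug->B->R->A->L->G->refl->B->L'->F->R'->D->plug->D

Answer: FFFBGHEGD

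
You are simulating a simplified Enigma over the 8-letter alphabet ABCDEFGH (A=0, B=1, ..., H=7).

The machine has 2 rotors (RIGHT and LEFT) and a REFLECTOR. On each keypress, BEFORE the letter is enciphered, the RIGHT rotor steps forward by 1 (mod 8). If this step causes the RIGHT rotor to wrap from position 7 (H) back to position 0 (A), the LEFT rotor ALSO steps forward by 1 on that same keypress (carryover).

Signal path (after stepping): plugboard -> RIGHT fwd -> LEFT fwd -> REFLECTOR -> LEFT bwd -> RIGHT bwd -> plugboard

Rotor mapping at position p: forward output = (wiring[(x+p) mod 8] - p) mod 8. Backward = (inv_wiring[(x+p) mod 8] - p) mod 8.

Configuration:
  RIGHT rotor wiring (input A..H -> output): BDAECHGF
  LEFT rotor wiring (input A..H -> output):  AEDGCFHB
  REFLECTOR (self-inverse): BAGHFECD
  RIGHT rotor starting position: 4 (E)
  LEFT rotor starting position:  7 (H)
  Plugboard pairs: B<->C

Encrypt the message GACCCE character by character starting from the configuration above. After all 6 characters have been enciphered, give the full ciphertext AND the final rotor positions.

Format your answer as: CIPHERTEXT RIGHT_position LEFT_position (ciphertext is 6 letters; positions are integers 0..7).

Char 1 ('G'): step: R->5, L=7; G->plug->G->R->H->L->A->refl->B->L'->B->R'->B->plug->C
Char 2 ('A'): step: R->6, L=7; A->plug->A->R->A->L->C->refl->G->L'->G->R'->F->plug->F
Char 3 ('C'): step: R->7, L=7; C->plug->B->R->C->L->F->refl->E->L'->D->R'->F->plug->F
Char 4 ('C'): step: R->0, L->0 (L advanced); C->plug->B->R->D->L->G->refl->C->L'->E->R'->D->plug->D
Char 5 ('C'): step: R->1, L=0; C->plug->B->R->H->L->B->refl->A->L'->A->R'->H->plug->H
Char 6 ('E'): step: R->2, L=0; E->plug->E->R->E->L->C->refl->G->L'->D->R'->F->plug->F
Final: ciphertext=CFFDHF, RIGHT=2, LEFT=0

Answer: CFFDHF 2 0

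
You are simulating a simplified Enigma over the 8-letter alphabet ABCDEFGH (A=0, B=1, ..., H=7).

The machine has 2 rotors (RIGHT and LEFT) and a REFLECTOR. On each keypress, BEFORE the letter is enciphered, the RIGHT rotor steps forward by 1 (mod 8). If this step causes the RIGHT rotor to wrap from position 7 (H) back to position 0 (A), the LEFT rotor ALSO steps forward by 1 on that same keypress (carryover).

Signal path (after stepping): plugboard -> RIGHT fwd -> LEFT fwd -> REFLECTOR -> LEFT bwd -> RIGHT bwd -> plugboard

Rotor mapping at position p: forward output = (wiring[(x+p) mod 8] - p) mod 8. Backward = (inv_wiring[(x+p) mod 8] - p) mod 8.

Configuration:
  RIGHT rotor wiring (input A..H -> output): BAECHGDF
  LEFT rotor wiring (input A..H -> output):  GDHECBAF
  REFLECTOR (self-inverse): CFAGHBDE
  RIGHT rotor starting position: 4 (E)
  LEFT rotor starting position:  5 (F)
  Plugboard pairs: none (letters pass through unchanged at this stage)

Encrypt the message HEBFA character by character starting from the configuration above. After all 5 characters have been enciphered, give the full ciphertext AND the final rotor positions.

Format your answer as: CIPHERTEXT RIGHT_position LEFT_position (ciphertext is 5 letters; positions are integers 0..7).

Char 1 ('H'): step: R->5, L=5; H->plug->H->R->C->L->A->refl->C->L'->F->R'->G->plug->G
Char 2 ('E'): step: R->6, L=5; E->plug->E->R->G->L->H->refl->E->L'->A->R'->H->plug->H
Char 3 ('B'): step: R->7, L=5; B->plug->B->R->C->L->A->refl->C->L'->F->R'->D->plug->D
Char 4 ('F'): step: R->0, L->6 (L advanced); F->plug->F->R->G->L->E->refl->H->L'->B->R'->A->plug->A
Char 5 ('A'): step: R->1, L=6; A->plug->A->R->H->L->D->refl->G->L'->F->R'->E->plug->E
Final: ciphertext=GHDAE, RIGHT=1, LEFT=6

Answer: GHDAE 1 6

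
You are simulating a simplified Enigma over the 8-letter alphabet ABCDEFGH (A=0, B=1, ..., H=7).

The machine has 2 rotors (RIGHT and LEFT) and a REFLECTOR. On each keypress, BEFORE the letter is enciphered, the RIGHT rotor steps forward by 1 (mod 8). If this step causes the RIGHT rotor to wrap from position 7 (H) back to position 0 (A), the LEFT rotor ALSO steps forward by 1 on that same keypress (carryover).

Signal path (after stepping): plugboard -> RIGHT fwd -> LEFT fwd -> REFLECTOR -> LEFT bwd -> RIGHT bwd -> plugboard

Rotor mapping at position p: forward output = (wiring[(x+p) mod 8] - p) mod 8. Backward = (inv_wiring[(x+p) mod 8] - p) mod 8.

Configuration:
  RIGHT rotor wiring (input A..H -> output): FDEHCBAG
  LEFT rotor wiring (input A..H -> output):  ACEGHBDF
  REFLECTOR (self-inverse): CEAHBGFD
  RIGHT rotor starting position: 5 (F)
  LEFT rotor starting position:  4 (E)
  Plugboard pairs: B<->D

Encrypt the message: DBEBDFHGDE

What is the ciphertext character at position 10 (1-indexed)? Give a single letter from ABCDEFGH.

Char 1 ('D'): step: R->6, L=4; D->plug->B->R->A->L->D->refl->H->L'->C->R'->A->plug->A
Char 2 ('B'): step: R->7, L=4; B->plug->D->R->F->L->G->refl->F->L'->B->R'->H->plug->H
Char 3 ('E'): step: R->0, L->5 (L advanced); E->plug->E->R->C->L->A->refl->C->L'->H->R'->D->plug->B
Char 4 ('B'): step: R->1, L=5; B->plug->D->R->B->L->G->refl->F->L'->E->R'->H->plug->H
Char 5 ('D'): step: R->2, L=5; D->plug->B->R->F->L->H->refl->D->L'->D->R'->G->plug->G
Char 6 ('F'): step: R->3, L=5; F->plug->F->R->C->L->A->refl->C->L'->H->R'->B->plug->D
Char 7 ('H'): step: R->4, L=5; H->plug->H->R->D->L->D->refl->H->L'->F->R'->B->plug->D
Char 8 ('G'): step: R->5, L=5; G->plug->G->R->C->L->A->refl->C->L'->H->R'->F->plug->F
Char 9 ('D'): step: R->6, L=5; D->plug->B->R->A->L->E->refl->B->L'->G->R'->E->plug->E
Char 10 ('E'): step: R->7, L=5; E->plug->E->R->A->L->E->refl->B->L'->G->R'->B->plug->D

D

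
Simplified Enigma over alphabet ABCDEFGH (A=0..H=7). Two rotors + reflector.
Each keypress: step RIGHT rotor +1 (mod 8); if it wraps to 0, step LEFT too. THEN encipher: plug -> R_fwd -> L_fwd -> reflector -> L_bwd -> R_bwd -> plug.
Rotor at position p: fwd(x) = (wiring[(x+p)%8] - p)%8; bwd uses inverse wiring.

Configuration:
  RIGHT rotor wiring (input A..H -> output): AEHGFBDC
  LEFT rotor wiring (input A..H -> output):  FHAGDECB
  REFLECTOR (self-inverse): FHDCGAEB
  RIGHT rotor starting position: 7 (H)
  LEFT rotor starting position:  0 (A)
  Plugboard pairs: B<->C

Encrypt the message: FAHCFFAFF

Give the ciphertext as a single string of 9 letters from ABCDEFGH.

Char 1 ('F'): step: R->0, L->1 (L advanced); F->plug->F->R->B->L->H->refl->B->L'->F->R'->E->plug->E
Char 2 ('A'): step: R->1, L=1; A->plug->A->R->D->L->C->refl->D->L'->E->R'->D->plug->D
Char 3 ('H'): step: R->2, L=1; H->plug->H->R->C->L->F->refl->A->L'->G->R'->G->plug->G
Char 4 ('C'): step: R->3, L=1; C->plug->B->R->C->L->F->refl->A->L'->G->R'->C->plug->B
Char 5 ('F'): step: R->4, L=1; F->plug->F->R->A->L->G->refl->E->L'->H->R'->C->plug->B
Char 6 ('F'): step: R->5, L=1; F->plug->F->R->C->L->F->refl->A->L'->G->R'->B->plug->C
Char 7 ('A'): step: R->6, L=1; A->plug->A->R->F->L->B->refl->H->L'->B->R'->E->plug->E
Char 8 ('F'): step: R->7, L=1; F->plug->F->R->G->L->A->refl->F->L'->C->R'->G->plug->G
Char 9 ('F'): step: R->0, L->2 (L advanced); F->plug->F->R->B->L->E->refl->G->L'->A->R'->A->plug->A

Answer: EDGBBCEGA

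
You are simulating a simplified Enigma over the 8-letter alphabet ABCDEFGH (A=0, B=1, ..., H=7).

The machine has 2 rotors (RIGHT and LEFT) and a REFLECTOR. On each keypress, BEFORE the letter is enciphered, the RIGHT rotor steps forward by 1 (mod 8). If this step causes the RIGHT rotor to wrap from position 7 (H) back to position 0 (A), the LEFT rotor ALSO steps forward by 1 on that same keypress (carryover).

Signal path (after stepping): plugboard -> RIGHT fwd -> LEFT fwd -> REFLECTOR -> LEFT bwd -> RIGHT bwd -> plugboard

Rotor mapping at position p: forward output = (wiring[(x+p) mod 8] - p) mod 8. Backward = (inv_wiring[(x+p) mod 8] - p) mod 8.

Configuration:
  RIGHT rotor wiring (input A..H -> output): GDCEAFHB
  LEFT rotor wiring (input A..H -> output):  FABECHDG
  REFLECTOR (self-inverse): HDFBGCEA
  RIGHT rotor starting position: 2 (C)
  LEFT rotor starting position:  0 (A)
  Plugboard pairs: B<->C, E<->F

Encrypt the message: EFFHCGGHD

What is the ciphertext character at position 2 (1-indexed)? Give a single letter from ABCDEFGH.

Char 1 ('E'): step: R->3, L=0; E->plug->F->R->D->L->E->refl->G->L'->H->R'->H->plug->H
Char 2 ('F'): step: R->4, L=0; F->plug->E->R->C->L->B->refl->D->L'->G->R'->G->plug->G

G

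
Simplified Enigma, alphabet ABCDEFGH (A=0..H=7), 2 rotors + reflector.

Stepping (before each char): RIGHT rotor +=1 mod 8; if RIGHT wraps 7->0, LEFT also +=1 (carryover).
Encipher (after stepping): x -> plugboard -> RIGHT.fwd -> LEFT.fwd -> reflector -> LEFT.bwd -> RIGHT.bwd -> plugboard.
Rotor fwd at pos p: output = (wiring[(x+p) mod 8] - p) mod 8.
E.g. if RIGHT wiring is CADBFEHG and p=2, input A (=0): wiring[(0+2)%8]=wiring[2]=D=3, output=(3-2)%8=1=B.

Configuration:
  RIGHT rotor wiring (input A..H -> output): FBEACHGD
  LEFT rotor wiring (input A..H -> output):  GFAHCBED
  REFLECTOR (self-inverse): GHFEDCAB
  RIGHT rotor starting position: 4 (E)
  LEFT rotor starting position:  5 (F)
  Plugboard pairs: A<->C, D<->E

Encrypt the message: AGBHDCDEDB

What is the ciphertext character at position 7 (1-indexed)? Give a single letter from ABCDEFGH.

Char 1 ('A'): step: R->5, L=5; A->plug->C->R->G->L->C->refl->F->L'->H->R'->F->plug->F
Char 2 ('G'): step: R->6, L=5; G->plug->G->R->E->L->A->refl->G->L'->C->R'->F->plug->F
Char 3 ('B'): step: R->7, L=5; B->plug->B->R->G->L->C->refl->F->L'->H->R'->H->plug->H
Char 4 ('H'): step: R->0, L->6 (L advanced); H->plug->H->R->D->L->H->refl->B->L'->F->R'->A->plug->C
Char 5 ('D'): step: R->1, L=6; D->plug->E->R->G->L->E->refl->D->L'->H->R'->C->plug->A
Char 6 ('C'): step: R->2, L=6; C->plug->A->R->C->L->A->refl->G->L'->A->R'->C->plug->A
Char 7 ('D'): step: R->3, L=6; D->plug->E->R->A->L->G->refl->A->L'->C->R'->F->plug->F

F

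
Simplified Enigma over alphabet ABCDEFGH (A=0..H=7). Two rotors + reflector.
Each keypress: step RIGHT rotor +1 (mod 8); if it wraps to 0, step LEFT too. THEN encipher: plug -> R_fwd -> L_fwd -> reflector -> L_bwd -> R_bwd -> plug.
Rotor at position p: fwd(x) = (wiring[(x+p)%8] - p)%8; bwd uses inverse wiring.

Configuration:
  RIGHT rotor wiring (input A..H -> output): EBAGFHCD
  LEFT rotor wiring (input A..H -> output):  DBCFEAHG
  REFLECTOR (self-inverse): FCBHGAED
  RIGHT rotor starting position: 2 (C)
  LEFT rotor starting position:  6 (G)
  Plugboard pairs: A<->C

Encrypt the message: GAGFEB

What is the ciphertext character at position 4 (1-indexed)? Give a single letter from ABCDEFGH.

Char 1 ('G'): step: R->3, L=6; G->plug->G->R->G->L->G->refl->E->L'->E->R'->C->plug->A
Char 2 ('A'): step: R->4, L=6; A->plug->C->R->G->L->G->refl->E->L'->E->R'->G->plug->G
Char 3 ('G'): step: R->5, L=6; G->plug->G->R->B->L->A->refl->F->L'->C->R'->A->plug->C
Char 4 ('F'): step: R->6, L=6; F->plug->F->R->A->L->B->refl->C->L'->H->R'->G->plug->G

G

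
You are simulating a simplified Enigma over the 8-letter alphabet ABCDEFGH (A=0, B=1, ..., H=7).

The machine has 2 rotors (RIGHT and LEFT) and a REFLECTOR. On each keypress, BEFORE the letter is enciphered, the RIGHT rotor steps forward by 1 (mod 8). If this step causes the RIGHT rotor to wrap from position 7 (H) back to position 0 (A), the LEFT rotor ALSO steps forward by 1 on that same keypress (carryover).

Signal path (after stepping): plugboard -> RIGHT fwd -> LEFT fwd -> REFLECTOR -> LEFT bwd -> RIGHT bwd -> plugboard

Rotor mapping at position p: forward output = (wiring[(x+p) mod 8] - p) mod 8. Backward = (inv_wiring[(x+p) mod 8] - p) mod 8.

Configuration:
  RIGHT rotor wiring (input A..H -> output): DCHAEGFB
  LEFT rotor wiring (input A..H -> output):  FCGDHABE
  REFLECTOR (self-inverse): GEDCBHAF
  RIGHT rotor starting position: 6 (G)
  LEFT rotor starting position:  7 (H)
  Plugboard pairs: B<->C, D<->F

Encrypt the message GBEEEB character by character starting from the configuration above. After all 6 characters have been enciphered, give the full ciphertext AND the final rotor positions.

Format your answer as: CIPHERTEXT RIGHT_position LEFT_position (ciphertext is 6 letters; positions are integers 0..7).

Char 1 ('G'): step: R->7, L=7; G->plug->G->R->H->L->C->refl->D->L'->C->R'->A->plug->A
Char 2 ('B'): step: R->0, L->0 (L advanced); B->plug->C->R->H->L->E->refl->B->L'->G->R'->F->plug->D
Char 3 ('E'): step: R->1, L=0; E->plug->E->R->F->L->A->refl->G->L'->C->R'->H->plug->H
Char 4 ('E'): step: R->2, L=0; E->plug->E->R->D->L->D->refl->C->L'->B->R'->G->plug->G
Char 5 ('E'): step: R->3, L=0; E->plug->E->R->G->L->B->refl->E->L'->H->R'->G->plug->G
Char 6 ('B'): step: R->4, L=0; B->plug->C->R->B->L->C->refl->D->L'->D->R'->G->plug->G
Final: ciphertext=ADHGGG, RIGHT=4, LEFT=0

Answer: ADHGGG 4 0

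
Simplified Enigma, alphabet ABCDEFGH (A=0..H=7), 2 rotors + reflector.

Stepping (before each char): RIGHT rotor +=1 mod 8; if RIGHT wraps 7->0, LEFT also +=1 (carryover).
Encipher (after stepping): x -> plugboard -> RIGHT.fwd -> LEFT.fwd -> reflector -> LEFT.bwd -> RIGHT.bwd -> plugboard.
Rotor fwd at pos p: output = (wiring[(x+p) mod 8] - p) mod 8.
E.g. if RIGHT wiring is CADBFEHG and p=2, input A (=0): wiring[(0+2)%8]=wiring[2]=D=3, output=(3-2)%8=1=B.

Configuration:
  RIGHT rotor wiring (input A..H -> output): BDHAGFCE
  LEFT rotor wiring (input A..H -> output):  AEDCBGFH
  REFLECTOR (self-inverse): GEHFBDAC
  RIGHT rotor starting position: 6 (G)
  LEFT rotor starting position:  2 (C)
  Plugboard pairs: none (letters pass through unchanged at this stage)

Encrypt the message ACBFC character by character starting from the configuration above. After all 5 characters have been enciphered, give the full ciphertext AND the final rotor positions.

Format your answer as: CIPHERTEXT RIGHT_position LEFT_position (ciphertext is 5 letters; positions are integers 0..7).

Char 1 ('A'): step: R->7, L=2; A->plug->A->R->F->L->F->refl->D->L'->E->R'->C->plug->C
Char 2 ('C'): step: R->0, L->3 (L advanced); C->plug->C->R->H->L->A->refl->G->L'->B->R'->A->plug->A
Char 3 ('B'): step: R->1, L=3; B->plug->B->R->G->L->B->refl->E->L'->E->R'->E->plug->E
Char 4 ('F'): step: R->2, L=3; F->plug->F->R->C->L->D->refl->F->L'->F->R'->A->plug->A
Char 5 ('C'): step: R->3, L=3; C->plug->C->R->C->L->D->refl->F->L'->F->R'->A->plug->A
Final: ciphertext=CAEAA, RIGHT=3, LEFT=3

Answer: CAEAA 3 3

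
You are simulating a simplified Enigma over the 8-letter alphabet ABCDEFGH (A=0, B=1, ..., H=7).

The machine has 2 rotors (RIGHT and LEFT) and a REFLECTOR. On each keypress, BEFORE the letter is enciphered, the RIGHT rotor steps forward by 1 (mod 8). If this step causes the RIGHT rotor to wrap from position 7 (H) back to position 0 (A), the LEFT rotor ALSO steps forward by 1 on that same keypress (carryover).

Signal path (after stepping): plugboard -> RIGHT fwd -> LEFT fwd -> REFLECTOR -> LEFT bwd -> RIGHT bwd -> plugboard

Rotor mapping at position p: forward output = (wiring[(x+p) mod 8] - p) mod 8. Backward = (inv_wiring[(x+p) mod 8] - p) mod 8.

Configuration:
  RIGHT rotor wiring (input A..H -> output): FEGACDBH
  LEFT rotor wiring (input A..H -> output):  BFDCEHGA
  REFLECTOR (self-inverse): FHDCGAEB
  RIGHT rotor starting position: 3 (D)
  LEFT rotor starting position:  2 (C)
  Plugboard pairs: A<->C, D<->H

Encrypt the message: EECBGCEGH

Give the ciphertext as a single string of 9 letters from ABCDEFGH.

Char 1 ('E'): step: R->4, L=2; E->plug->E->R->B->L->A->refl->F->L'->D->R'->D->plug->H
Char 2 ('E'): step: R->5, L=2; E->plug->E->R->H->L->D->refl->C->L'->C->R'->C->plug->A
Char 3 ('C'): step: R->6, L=2; C->plug->A->R->D->L->F->refl->A->L'->B->R'->B->plug->B
Char 4 ('B'): step: R->7, L=2; B->plug->B->R->G->L->H->refl->B->L'->A->R'->A->plug->C
Char 5 ('G'): step: R->0, L->3 (L advanced); G->plug->G->R->B->L->B->refl->H->L'->A->R'->D->plug->H
Char 6 ('C'): step: R->1, L=3; C->plug->A->R->D->L->D->refl->C->L'->G->R'->G->plug->G
Char 7 ('E'): step: R->2, L=3; E->plug->E->R->H->L->A->refl->F->L'->E->R'->A->plug->C
Char 8 ('G'): step: R->3, L=3; G->plug->G->R->B->L->B->refl->H->L'->A->R'->C->plug->A
Char 9 ('H'): step: R->4, L=3; H->plug->D->R->D->L->D->refl->C->L'->G->R'->A->plug->C

Answer: HABCHGCAC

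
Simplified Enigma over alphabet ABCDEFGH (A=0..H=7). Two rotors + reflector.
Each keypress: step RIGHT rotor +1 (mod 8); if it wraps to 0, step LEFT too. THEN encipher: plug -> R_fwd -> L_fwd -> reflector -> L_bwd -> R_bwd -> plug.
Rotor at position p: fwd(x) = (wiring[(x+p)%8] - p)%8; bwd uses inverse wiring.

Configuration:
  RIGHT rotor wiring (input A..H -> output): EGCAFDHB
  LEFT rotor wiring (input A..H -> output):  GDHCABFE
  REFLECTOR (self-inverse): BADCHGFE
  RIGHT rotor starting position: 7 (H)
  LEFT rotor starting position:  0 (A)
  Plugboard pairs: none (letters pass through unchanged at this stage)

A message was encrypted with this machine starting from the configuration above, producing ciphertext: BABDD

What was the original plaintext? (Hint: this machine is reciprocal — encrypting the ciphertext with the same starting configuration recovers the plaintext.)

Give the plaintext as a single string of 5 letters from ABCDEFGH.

Char 1 ('B'): step: R->0, L->1 (L advanced); B->plug->B->R->G->L->D->refl->C->L'->A->R'->D->plug->D
Char 2 ('A'): step: R->1, L=1; A->plug->A->R->F->L->E->refl->H->L'->D->R'->H->plug->H
Char 3 ('B'): step: R->2, L=1; B->plug->B->R->G->L->D->refl->C->L'->A->R'->A->plug->A
Char 4 ('D'): step: R->3, L=1; D->plug->D->R->E->L->A->refl->B->L'->C->R'->B->plug->B
Char 5 ('D'): step: R->4, L=1; D->plug->D->R->F->L->E->refl->H->L'->D->R'->C->plug->C

Answer: DHABC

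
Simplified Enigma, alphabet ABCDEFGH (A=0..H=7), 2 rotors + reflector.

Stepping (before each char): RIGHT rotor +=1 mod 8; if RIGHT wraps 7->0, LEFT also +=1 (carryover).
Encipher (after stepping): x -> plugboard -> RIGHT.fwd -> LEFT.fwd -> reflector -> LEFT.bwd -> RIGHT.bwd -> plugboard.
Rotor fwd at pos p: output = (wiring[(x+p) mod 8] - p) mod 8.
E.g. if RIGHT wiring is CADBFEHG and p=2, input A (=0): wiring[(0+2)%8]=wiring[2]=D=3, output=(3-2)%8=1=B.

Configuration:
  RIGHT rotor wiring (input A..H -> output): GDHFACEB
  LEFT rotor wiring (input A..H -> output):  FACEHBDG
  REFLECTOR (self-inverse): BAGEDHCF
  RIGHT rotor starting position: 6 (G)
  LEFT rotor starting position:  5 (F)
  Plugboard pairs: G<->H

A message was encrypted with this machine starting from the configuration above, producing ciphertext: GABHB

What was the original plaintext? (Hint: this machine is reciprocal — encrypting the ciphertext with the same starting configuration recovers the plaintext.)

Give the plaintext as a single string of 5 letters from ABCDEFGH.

Char 1 ('G'): step: R->7, L=5; G->plug->H->R->F->L->F->refl->H->L'->G->R'->E->plug->E
Char 2 ('A'): step: R->0, L->6 (L advanced); A->plug->A->R->G->L->B->refl->A->L'->B->R'->H->plug->G
Char 3 ('B'): step: R->1, L=6; B->plug->B->R->G->L->B->refl->A->L'->B->R'->E->plug->E
Char 4 ('H'): step: R->2, L=6; H->plug->G->R->E->L->E->refl->D->L'->H->R'->F->plug->F
Char 5 ('B'): step: R->3, L=6; B->plug->B->R->F->L->G->refl->C->L'->D->R'->F->plug->F

Answer: EGEFF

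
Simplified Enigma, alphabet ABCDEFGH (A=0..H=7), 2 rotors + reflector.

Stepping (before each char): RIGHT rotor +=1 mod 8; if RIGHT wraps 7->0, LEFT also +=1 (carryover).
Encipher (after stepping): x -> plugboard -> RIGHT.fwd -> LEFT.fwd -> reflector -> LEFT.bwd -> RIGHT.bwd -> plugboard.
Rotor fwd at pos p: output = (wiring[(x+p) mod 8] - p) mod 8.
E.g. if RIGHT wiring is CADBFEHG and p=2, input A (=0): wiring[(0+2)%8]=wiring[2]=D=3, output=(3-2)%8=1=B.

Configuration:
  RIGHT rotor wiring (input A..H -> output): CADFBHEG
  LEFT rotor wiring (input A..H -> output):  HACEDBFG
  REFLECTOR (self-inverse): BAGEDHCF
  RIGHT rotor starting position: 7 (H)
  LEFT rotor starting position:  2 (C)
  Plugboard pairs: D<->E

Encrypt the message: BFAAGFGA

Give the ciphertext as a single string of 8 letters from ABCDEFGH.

Answer: DBGDDBED

Derivation:
Char 1 ('B'): step: R->0, L->3 (L advanced); B->plug->B->R->A->L->B->refl->A->L'->B->R'->E->plug->D
Char 2 ('F'): step: R->1, L=3; F->plug->F->R->D->L->C->refl->G->L'->C->R'->B->plug->B
Char 3 ('A'): step: R->2, L=3; A->plug->A->R->B->L->A->refl->B->L'->A->R'->G->plug->G
Char 4 ('A'): step: R->3, L=3; A->plug->A->R->C->L->G->refl->C->L'->D->R'->E->plug->D
Char 5 ('G'): step: R->4, L=3; G->plug->G->R->H->L->H->refl->F->L'->G->R'->E->plug->D
Char 6 ('F'): step: R->5, L=3; F->plug->F->R->G->L->F->refl->H->L'->H->R'->B->plug->B
Char 7 ('G'): step: R->6, L=3; G->plug->G->R->D->L->C->refl->G->L'->C->R'->D->plug->E
Char 8 ('A'): step: R->7, L=3; A->plug->A->R->H->L->H->refl->F->L'->G->R'->E->plug->D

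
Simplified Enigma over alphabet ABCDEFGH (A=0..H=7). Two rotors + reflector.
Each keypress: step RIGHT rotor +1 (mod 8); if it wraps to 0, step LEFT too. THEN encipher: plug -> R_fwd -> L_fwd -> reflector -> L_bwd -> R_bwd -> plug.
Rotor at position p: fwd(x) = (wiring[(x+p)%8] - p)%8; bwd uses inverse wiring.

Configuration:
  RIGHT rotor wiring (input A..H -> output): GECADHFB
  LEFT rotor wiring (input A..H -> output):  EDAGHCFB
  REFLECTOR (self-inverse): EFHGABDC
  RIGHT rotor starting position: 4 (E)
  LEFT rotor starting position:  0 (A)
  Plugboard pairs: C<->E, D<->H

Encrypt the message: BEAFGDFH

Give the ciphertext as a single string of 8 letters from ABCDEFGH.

Char 1 ('B'): step: R->5, L=0; B->plug->B->R->A->L->E->refl->A->L'->C->R'->A->plug->A
Char 2 ('E'): step: R->6, L=0; E->plug->C->R->A->L->E->refl->A->L'->C->R'->F->plug->F
Char 3 ('A'): step: R->7, L=0; A->plug->A->R->C->L->A->refl->E->L'->A->R'->G->plug->G
Char 4 ('F'): step: R->0, L->1 (L advanced); F->plug->F->R->H->L->D->refl->G->L'->D->R'->E->plug->C
Char 5 ('G'): step: R->1, L=1; G->plug->G->R->A->L->C->refl->H->L'->B->R'->B->plug->B
Char 6 ('D'): step: R->2, L=1; D->plug->H->R->C->L->F->refl->B->L'->E->R'->G->plug->G
Char 7 ('F'): step: R->3, L=1; F->plug->F->R->D->L->G->refl->D->L'->H->R'->H->plug->D
Char 8 ('H'): step: R->4, L=1; H->plug->D->R->F->L->E->refl->A->L'->G->R'->G->plug->G

Answer: AFGCBGDG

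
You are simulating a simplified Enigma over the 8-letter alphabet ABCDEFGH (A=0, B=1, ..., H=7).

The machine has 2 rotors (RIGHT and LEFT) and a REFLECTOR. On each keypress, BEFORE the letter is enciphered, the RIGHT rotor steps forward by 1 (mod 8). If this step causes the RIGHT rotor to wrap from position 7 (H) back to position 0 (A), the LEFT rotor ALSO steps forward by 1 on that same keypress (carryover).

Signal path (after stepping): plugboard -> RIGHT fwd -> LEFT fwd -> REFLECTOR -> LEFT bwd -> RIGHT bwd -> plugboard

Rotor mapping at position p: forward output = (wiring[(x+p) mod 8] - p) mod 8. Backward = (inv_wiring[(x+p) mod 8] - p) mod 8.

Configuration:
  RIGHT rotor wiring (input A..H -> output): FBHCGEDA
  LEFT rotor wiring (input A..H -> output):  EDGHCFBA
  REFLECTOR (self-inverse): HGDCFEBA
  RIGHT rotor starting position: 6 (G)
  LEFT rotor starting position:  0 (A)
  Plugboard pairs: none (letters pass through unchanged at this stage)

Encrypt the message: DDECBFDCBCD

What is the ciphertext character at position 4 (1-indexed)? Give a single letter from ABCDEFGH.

Char 1 ('D'): step: R->7, L=0; D->plug->D->R->A->L->E->refl->F->L'->F->R'->G->plug->G
Char 2 ('D'): step: R->0, L->1 (L advanced); D->plug->D->R->C->L->G->refl->B->L'->D->R'->G->plug->G
Char 3 ('E'): step: R->1, L=1; E->plug->E->R->D->L->B->refl->G->L'->C->R'->F->plug->F
Char 4 ('C'): step: R->2, L=1; C->plug->C->R->E->L->E->refl->F->L'->B->R'->E->plug->E

E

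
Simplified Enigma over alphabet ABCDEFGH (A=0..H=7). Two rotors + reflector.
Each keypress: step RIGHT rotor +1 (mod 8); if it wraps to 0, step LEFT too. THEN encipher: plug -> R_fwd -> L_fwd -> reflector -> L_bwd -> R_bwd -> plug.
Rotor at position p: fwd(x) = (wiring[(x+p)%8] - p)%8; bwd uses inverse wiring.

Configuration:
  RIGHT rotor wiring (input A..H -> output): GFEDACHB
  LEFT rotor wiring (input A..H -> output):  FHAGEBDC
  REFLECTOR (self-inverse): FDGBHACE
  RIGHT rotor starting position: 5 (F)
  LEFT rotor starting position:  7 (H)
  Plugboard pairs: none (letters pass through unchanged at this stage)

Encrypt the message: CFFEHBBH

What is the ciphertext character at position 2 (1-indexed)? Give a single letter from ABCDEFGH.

Char 1 ('C'): step: R->6, L=7; C->plug->C->R->A->L->D->refl->B->L'->D->R'->B->plug->B
Char 2 ('F'): step: R->7, L=7; F->plug->F->R->B->L->G->refl->C->L'->G->R'->C->plug->C

C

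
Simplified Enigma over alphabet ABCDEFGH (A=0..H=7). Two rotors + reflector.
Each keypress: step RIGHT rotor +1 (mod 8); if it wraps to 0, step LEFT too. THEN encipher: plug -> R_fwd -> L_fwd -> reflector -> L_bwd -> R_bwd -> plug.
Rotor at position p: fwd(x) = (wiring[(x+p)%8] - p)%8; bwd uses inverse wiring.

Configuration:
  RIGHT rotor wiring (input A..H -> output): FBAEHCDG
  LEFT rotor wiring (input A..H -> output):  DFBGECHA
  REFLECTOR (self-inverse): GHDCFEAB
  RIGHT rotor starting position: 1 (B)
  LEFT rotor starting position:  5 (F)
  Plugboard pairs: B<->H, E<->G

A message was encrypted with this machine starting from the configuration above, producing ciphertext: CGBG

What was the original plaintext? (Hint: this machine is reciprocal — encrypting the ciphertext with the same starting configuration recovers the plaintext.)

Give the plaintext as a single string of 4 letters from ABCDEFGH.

Char 1 ('C'): step: R->2, L=5; C->plug->C->R->F->L->E->refl->F->L'->A->R'->D->plug->D
Char 2 ('G'): step: R->3, L=5; G->plug->E->R->D->L->G->refl->A->L'->E->R'->B->plug->H
Char 3 ('B'): step: R->4, L=5; B->plug->H->R->A->L->F->refl->E->L'->F->R'->F->plug->F
Char 4 ('G'): step: R->5, L=5; G->plug->E->R->E->L->A->refl->G->L'->D->R'->F->plug->F

Answer: DHFF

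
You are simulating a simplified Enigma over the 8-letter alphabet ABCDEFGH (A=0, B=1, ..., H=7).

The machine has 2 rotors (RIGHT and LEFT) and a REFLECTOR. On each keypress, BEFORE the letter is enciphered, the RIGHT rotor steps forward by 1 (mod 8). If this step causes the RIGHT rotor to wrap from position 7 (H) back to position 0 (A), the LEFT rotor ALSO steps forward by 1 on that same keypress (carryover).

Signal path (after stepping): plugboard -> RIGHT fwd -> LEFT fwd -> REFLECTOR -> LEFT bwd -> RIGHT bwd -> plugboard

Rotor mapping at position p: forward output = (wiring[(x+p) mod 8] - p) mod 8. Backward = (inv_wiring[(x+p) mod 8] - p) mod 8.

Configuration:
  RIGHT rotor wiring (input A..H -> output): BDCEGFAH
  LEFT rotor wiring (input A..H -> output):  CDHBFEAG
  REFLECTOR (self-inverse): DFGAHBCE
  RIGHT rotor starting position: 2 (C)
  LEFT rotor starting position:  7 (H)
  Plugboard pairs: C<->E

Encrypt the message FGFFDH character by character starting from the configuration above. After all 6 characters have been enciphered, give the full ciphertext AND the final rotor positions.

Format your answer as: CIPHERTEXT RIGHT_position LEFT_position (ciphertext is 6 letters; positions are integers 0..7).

Answer: HFDHHG 0 0

Derivation:
Char 1 ('F'): step: R->3, L=7; F->plug->F->R->G->L->F->refl->B->L'->H->R'->H->plug->H
Char 2 ('G'): step: R->4, L=7; G->plug->G->R->G->L->F->refl->B->L'->H->R'->F->plug->F
Char 3 ('F'): step: R->5, L=7; F->plug->F->R->F->L->G->refl->C->L'->E->R'->D->plug->D
Char 4 ('F'): step: R->6, L=7; F->plug->F->R->G->L->F->refl->B->L'->H->R'->H->plug->H
Char 5 ('D'): step: R->7, L=7; D->plug->D->R->D->L->A->refl->D->L'->B->R'->H->plug->H
Char 6 ('H'): step: R->0, L->0 (L advanced); H->plug->H->R->H->L->G->refl->C->L'->A->R'->G->plug->G
Final: ciphertext=HFDHHG, RIGHT=0, LEFT=0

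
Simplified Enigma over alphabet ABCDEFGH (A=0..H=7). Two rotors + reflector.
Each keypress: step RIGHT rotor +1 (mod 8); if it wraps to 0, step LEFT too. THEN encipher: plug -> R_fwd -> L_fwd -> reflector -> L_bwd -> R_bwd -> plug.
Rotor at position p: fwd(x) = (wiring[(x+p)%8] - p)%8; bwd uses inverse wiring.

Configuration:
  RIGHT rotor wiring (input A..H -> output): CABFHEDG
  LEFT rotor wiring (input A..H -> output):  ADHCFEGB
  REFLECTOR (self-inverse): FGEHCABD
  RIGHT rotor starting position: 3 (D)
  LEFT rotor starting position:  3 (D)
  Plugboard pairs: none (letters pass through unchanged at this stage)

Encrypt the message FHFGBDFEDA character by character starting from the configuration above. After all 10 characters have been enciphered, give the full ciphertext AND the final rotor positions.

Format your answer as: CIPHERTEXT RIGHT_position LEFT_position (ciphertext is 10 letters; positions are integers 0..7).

Char 1 ('F'): step: R->4, L=3; F->plug->F->R->E->L->G->refl->B->L'->C->R'->D->plug->D
Char 2 ('H'): step: R->5, L=3; H->plug->H->R->C->L->B->refl->G->L'->E->R'->F->plug->F
Char 3 ('F'): step: R->6, L=3; F->plug->F->R->H->L->E->refl->C->L'->B->R'->G->plug->G
Char 4 ('G'): step: R->7, L=3; G->plug->G->R->F->L->F->refl->A->L'->G->R'->E->plug->E
Char 5 ('B'): step: R->0, L->4 (L advanced); B->plug->B->R->A->L->B->refl->G->L'->H->R'->E->plug->E
Char 6 ('D'): step: R->1, L=4; D->plug->D->R->G->L->D->refl->H->L'->F->R'->G->plug->G
Char 7 ('F'): step: R->2, L=4; F->plug->F->R->E->L->E->refl->C->L'->C->R'->D->plug->D
Char 8 ('E'): step: R->3, L=4; E->plug->E->R->D->L->F->refl->A->L'->B->R'->C->plug->C
Char 9 ('D'): step: R->4, L=4; D->plug->D->R->C->L->C->refl->E->L'->E->R'->F->plug->F
Char 10 ('A'): step: R->5, L=4; A->plug->A->R->H->L->G->refl->B->L'->A->R'->G->plug->G
Final: ciphertext=DFGEEGDCFG, RIGHT=5, LEFT=4

Answer: DFGEEGDCFG 5 4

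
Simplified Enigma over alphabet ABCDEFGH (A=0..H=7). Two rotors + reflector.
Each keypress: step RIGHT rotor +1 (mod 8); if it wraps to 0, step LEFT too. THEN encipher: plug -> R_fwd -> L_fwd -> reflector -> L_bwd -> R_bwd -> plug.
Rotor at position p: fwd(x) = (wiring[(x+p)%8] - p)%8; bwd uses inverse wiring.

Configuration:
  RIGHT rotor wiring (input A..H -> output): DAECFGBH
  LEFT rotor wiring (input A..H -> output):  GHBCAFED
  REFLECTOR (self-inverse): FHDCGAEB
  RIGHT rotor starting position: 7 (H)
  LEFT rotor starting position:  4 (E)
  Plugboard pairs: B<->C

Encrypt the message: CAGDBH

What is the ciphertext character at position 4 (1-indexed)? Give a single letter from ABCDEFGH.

Char 1 ('C'): step: R->0, L->5 (L advanced); C->plug->B->R->A->L->A->refl->F->L'->G->R'->F->plug->F
Char 2 ('A'): step: R->1, L=5; A->plug->A->R->H->L->D->refl->C->L'->E->R'->D->plug->D
Char 3 ('G'): step: R->2, L=5; G->plug->G->R->B->L->H->refl->B->L'->D->R'->C->plug->B
Char 4 ('D'): step: R->3, L=5; D->plug->D->R->G->L->F->refl->A->L'->A->R'->F->plug->F

F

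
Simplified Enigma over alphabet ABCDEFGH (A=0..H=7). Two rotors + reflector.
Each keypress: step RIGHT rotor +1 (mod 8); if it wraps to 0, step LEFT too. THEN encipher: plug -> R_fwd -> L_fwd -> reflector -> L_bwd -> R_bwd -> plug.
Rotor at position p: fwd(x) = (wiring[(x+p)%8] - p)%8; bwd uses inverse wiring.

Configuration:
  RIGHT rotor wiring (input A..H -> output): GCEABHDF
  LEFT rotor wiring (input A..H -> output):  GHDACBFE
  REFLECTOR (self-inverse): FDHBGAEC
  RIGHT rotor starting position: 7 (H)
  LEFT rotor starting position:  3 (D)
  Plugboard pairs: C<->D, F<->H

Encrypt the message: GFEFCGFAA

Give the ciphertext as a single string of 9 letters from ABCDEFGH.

Char 1 ('G'): step: R->0, L->4 (L advanced); G->plug->G->R->D->L->A->refl->F->L'->B->R'->E->plug->E
Char 2 ('F'): step: R->1, L=4; F->plug->H->R->F->L->D->refl->B->L'->C->R'->F->plug->H
Char 3 ('E'): step: R->2, L=4; E->plug->E->R->B->L->F->refl->A->L'->D->R'->F->plug->H
Char 4 ('F'): step: R->3, L=4; F->plug->H->R->B->L->F->refl->A->L'->D->R'->F->plug->H
Char 5 ('C'): step: R->4, L=4; C->plug->D->R->B->L->F->refl->A->L'->D->R'->B->plug->B
Char 6 ('G'): step: R->5, L=4; G->plug->G->R->D->L->A->refl->F->L'->B->R'->D->plug->C
Char 7 ('F'): step: R->6, L=4; F->plug->H->R->B->L->F->refl->A->L'->D->R'->G->plug->G
Char 8 ('A'): step: R->7, L=4; A->plug->A->R->G->L->H->refl->C->L'->E->R'->H->plug->F
Char 9 ('A'): step: R->0, L->5 (L advanced); A->plug->A->R->G->L->D->refl->B->L'->D->R'->G->plug->G

Answer: EHHHBCGFG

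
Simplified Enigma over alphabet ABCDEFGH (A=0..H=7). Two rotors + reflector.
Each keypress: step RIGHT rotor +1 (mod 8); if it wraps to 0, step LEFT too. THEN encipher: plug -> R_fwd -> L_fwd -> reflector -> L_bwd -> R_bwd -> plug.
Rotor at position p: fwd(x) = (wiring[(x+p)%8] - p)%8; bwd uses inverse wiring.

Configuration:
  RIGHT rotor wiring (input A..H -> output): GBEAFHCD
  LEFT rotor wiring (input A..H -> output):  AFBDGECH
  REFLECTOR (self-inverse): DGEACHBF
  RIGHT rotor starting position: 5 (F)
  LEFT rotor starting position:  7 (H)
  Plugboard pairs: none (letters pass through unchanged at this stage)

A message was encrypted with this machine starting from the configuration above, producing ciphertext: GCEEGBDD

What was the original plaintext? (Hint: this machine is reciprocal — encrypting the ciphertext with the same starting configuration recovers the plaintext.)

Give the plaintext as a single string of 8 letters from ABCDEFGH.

Char 1 ('G'): step: R->6, L=7; G->plug->G->R->H->L->D->refl->A->L'->A->R'->C->plug->C
Char 2 ('C'): step: R->7, L=7; C->plug->C->R->C->L->G->refl->B->L'->B->R'->E->plug->E
Char 3 ('E'): step: R->0, L->0 (L advanced); E->plug->E->R->F->L->E->refl->C->L'->G->R'->A->plug->A
Char 4 ('E'): step: R->1, L=0; E->plug->E->R->G->L->C->refl->E->L'->F->R'->H->plug->H
Char 5 ('G'): step: R->2, L=0; G->plug->G->R->E->L->G->refl->B->L'->C->R'->A->plug->A
Char 6 ('B'): step: R->3, L=0; B->plug->B->R->C->L->B->refl->G->L'->E->R'->C->plug->C
Char 7 ('D'): step: R->4, L=0; D->plug->D->R->H->L->H->refl->F->L'->B->R'->A->plug->A
Char 8 ('D'): step: R->5, L=0; D->plug->D->R->B->L->F->refl->H->L'->H->R'->F->plug->F

Answer: CEAHACAF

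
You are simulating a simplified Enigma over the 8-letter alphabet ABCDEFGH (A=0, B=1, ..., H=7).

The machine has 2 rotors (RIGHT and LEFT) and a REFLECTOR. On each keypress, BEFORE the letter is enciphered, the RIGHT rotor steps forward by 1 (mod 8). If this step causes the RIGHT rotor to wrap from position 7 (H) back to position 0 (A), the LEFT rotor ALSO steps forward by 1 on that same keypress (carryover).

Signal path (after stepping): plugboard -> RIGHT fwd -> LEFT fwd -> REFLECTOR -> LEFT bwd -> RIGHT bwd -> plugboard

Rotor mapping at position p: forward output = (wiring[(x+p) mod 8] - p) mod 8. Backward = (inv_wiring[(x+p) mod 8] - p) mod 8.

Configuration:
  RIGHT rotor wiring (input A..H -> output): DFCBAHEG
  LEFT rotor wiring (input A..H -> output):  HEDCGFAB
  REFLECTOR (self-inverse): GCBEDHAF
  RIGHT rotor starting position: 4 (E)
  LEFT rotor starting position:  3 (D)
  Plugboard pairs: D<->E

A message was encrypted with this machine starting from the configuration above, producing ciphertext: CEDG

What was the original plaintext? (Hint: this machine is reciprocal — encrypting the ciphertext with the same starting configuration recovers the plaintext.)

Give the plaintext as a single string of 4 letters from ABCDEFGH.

Char 1 ('C'): step: R->5, L=3; C->plug->C->R->B->L->D->refl->E->L'->F->R'->F->plug->F
Char 2 ('E'): step: R->6, L=3; E->plug->D->R->H->L->A->refl->G->L'->E->R'->E->plug->D
Char 3 ('D'): step: R->7, L=3; D->plug->E->R->C->L->C->refl->B->L'->G->R'->C->plug->C
Char 4 ('G'): step: R->0, L->4 (L advanced); G->plug->G->R->E->L->D->refl->E->L'->C->R'->C->plug->C

Answer: FDCC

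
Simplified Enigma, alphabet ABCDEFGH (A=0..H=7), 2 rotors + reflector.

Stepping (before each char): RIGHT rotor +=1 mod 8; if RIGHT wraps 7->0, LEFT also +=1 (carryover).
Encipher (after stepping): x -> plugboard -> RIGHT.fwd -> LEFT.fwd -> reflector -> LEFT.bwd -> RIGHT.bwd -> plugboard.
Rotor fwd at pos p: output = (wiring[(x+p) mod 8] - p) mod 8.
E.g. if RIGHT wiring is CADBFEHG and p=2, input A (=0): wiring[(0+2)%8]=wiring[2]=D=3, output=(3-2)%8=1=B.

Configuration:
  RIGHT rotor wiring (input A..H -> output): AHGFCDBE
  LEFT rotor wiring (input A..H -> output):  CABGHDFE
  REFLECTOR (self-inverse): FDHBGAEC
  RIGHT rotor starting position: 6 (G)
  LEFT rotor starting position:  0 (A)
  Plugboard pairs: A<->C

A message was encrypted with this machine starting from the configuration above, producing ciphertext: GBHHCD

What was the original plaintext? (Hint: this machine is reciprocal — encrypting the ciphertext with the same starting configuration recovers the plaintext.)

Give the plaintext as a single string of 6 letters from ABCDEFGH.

Answer: AACBEE

Derivation:
Char 1 ('G'): step: R->7, L=0; G->plug->G->R->E->L->H->refl->C->L'->A->R'->C->plug->A
Char 2 ('B'): step: R->0, L->1 (L advanced); B->plug->B->R->H->L->B->refl->D->L'->G->R'->C->plug->A
Char 3 ('H'): step: R->1, L=1; H->plug->H->R->H->L->B->refl->D->L'->G->R'->A->plug->C
Char 4 ('H'): step: R->2, L=1; H->plug->H->R->F->L->E->refl->G->L'->D->R'->B->plug->B
Char 5 ('C'): step: R->3, L=1; C->plug->A->R->C->L->F->refl->A->L'->B->R'->E->plug->E
Char 6 ('D'): step: R->4, L=1; D->plug->D->R->A->L->H->refl->C->L'->E->R'->E->plug->E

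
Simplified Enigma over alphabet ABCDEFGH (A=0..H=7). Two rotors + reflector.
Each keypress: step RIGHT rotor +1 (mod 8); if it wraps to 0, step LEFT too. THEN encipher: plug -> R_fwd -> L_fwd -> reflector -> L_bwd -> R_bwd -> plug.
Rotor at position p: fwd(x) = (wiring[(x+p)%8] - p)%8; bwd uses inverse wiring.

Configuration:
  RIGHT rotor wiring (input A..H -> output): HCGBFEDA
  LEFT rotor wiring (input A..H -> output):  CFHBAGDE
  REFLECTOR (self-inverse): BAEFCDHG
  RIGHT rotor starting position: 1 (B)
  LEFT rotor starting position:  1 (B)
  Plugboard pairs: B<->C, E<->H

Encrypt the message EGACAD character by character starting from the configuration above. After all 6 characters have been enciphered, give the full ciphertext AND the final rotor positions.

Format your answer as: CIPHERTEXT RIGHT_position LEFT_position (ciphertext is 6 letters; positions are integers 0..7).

Answer: GCHGHH 7 1

Derivation:
Char 1 ('E'): step: R->2, L=1; E->plug->H->R->A->L->E->refl->C->L'->F->R'->G->plug->G
Char 2 ('G'): step: R->3, L=1; G->plug->G->R->H->L->B->refl->A->L'->C->R'->B->plug->C
Char 3 ('A'): step: R->4, L=1; A->plug->A->R->B->L->G->refl->H->L'->D->R'->E->plug->H
Char 4 ('C'): step: R->5, L=1; C->plug->B->R->G->L->D->refl->F->L'->E->R'->G->plug->G
Char 5 ('A'): step: R->6, L=1; A->plug->A->R->F->L->C->refl->E->L'->A->R'->E->plug->H
Char 6 ('D'): step: R->7, L=1; D->plug->D->R->H->L->B->refl->A->L'->C->R'->E->plug->H
Final: ciphertext=GCHGHH, RIGHT=7, LEFT=1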